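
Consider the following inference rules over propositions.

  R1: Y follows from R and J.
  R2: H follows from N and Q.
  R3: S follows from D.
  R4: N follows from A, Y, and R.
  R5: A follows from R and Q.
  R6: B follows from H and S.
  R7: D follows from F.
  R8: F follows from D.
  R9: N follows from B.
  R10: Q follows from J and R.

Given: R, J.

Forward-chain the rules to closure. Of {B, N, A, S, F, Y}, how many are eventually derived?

3

J and R hold, so Q follows (R10).
From R and J, R1 gives Y.
From R and Q, R5 gives A.
From A, Y, and R, R4 gives N.
B would need H and S (R6), but S is never established.
N: reached.
A: reached.
S would need D (R3), but D is never established.
F would need D (R8), but D is never established.
Y: reached.
Reached: N, A, and Y — 3 of the 6.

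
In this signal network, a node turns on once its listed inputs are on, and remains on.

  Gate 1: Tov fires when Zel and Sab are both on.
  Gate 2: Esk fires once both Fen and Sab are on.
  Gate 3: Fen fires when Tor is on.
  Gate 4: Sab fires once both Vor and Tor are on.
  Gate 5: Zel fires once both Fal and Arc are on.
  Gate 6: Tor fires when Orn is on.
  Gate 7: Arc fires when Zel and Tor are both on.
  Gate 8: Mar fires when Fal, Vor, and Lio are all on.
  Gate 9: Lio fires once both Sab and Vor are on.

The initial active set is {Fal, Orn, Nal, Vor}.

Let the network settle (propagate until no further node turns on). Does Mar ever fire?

Gate 6: Orn on → Tor on.
Gate 4: Vor and Tor on → Sab on.
Gate 9: Sab and Vor on → Lio on.
Gate 8: Fal, Vor, and Lio on → Mar on.

Yes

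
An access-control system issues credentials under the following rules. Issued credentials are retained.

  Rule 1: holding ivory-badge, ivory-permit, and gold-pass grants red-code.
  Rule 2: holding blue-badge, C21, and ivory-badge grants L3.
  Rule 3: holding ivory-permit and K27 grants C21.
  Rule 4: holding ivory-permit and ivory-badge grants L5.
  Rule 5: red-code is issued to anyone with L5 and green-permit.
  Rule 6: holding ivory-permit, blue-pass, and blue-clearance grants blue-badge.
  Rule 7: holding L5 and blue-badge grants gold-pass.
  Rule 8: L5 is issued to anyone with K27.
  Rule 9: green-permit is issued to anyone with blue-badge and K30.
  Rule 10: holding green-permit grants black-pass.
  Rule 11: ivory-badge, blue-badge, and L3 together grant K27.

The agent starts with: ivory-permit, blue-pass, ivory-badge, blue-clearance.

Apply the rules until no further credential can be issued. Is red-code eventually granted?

Holding ivory-permit and ivory-badge grants L5 (Rule 4).
Holding ivory-permit, blue-pass, and blue-clearance grants blue-badge (Rule 6).
Holding L5 and blue-badge grants gold-pass (Rule 7).
Holding ivory-badge, ivory-permit, and gold-pass grants red-code (Rule 1).

Yes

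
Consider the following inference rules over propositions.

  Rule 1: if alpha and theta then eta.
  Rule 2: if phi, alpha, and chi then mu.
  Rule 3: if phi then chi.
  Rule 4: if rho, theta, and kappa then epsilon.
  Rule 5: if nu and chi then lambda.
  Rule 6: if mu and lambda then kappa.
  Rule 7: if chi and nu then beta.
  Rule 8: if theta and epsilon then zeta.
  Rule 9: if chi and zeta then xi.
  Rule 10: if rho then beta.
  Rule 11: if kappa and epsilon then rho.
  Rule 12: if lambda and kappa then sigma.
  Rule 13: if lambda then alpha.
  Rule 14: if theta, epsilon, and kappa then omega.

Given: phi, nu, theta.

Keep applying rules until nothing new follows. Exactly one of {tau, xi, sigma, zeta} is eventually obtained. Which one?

sigma

From phi, Rule 3 gives chi.
From nu and chi, Rule 5 gives lambda.
lambda holds, so alpha follows (Rule 13).
From phi, alpha, and chi, Rule 2 gives mu.
mu and lambda hold, so kappa follows (Rule 6).
From lambda and kappa, Rule 12 gives sigma.
zeta would need theta and epsilon (Rule 8), but epsilon is never established. No rule produces tau, and it is not given. xi would need chi and zeta (Rule 9), but zeta is never established.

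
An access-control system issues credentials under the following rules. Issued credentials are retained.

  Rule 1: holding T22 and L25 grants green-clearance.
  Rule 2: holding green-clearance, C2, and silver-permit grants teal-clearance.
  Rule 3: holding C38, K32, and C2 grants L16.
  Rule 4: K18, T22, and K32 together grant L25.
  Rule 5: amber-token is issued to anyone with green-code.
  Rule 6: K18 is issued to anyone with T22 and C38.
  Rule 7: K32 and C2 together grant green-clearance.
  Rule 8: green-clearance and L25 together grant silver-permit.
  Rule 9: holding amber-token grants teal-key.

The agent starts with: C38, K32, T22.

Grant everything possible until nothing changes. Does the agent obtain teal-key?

No

teal-key would need amber-token (Rule 9), but amber-token is never granted.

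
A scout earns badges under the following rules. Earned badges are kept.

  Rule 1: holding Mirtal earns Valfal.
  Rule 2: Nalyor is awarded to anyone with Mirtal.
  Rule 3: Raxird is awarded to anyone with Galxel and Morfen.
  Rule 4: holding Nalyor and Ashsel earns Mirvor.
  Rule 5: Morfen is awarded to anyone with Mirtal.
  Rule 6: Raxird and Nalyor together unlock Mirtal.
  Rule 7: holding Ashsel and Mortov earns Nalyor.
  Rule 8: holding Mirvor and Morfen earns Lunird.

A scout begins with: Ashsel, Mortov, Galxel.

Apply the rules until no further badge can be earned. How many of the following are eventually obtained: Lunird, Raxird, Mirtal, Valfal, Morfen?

Lunird would need Mirvor and Morfen (Rule 8), but Morfen is never earned.
Raxird would need Galxel and Morfen (Rule 3), but Morfen is never earned.
Mirtal would need Raxird and Nalyor (Rule 6), but Raxird is never earned.
Valfal would need Mirtal (Rule 1), but Mirtal is never earned.
Morfen would need Mirtal (Rule 5), but Mirtal is never earned.
None of the 5 are reached.

0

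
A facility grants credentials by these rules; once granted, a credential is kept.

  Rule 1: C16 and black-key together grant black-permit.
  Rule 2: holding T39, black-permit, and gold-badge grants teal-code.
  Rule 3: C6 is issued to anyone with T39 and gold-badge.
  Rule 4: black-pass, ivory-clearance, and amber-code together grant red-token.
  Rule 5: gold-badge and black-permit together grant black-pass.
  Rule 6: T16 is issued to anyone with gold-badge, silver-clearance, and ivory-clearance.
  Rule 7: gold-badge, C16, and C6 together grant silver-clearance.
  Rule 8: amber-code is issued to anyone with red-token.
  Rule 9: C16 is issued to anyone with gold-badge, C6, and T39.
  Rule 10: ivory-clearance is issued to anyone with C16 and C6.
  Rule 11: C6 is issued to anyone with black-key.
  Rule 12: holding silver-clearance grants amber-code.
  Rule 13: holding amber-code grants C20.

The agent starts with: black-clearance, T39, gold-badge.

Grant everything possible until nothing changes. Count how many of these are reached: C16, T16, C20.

3

Holding T39 and gold-badge grants C6 (Rule 3).
Holding gold-badge, C6, and T39 grants C16 (Rule 9).
Holding C16 and C6 grants ivory-clearance (Rule 10).
Holding gold-badge, C16, and C6 grants silver-clearance (Rule 7).
Holding silver-clearance grants amber-code (Rule 12).
Holding gold-badge, silver-clearance, and ivory-clearance grants T16 (Rule 6).
Holding amber-code grants C20 (Rule 13).
C16: reached.
T16: reached.
C20: reached.
All 3 are reached.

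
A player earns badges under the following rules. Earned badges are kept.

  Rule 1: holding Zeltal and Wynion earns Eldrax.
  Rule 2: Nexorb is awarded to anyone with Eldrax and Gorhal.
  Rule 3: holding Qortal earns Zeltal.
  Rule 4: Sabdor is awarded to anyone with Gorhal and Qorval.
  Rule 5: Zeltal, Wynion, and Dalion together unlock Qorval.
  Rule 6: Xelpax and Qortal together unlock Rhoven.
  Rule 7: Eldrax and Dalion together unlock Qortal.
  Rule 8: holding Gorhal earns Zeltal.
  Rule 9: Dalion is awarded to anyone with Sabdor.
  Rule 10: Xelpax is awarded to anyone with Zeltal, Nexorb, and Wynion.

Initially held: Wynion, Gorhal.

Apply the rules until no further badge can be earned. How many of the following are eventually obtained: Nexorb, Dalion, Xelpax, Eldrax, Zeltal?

With Gorhal, Zeltal is earned (Rule 8).
With Zeltal and Wynion, Eldrax is earned (Rule 1).
With Eldrax and Gorhal, Nexorb is earned (Rule 2).
With Zeltal, Nexorb, and Wynion, Xelpax is earned (Rule 10).
Nexorb: reached.
Dalion would need Sabdor (Rule 9), but Sabdor is never earned.
Xelpax: reached.
Eldrax: reached.
Zeltal: reached.
Reached: Nexorb, Xelpax, Eldrax, and Zeltal — 4 of the 5.

4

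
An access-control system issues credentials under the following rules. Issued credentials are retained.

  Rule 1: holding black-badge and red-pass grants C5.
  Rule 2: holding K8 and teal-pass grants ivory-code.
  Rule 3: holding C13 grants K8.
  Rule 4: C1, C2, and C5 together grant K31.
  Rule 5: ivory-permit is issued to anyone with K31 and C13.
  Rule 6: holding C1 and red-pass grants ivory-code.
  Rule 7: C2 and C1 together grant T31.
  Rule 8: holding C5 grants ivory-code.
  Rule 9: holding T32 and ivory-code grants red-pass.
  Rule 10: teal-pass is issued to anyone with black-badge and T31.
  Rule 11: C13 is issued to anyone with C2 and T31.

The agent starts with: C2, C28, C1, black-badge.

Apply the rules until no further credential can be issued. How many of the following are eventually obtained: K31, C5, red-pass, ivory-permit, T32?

0

K31 would need C1, C2, and C5 (Rule 4), but C5 is never granted.
C5 would need black-badge and red-pass (Rule 1), but red-pass is never granted.
red-pass would need T32 and ivory-code (Rule 9), but T32 is never granted.
ivory-permit would need K31 and C13 (Rule 5), but K31 is never granted.
No rule produces T32, and it is not given.
None of the 5 are reached.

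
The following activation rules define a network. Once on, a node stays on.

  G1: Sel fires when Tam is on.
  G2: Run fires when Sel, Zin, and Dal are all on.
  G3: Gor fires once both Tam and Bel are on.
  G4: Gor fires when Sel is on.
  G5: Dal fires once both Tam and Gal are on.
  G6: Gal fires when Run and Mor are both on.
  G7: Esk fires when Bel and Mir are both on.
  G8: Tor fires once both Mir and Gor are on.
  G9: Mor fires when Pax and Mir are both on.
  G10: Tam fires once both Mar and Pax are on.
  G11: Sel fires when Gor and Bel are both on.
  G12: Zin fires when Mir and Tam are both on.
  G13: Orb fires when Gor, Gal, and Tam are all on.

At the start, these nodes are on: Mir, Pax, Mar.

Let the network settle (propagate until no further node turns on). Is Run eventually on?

Run would need Sel, Zin, and Dal (G2), but Dal never turns on.

No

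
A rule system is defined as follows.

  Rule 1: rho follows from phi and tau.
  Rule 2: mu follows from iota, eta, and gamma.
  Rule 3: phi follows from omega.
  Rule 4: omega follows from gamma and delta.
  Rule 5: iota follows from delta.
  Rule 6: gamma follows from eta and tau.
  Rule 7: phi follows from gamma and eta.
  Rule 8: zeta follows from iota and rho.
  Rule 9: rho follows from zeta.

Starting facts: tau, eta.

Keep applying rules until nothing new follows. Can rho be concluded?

Yes

eta and tau hold, so gamma follows (Rule 6).
gamma and eta hold, so phi follows (Rule 7).
phi and tau hold, so rho follows (Rule 1).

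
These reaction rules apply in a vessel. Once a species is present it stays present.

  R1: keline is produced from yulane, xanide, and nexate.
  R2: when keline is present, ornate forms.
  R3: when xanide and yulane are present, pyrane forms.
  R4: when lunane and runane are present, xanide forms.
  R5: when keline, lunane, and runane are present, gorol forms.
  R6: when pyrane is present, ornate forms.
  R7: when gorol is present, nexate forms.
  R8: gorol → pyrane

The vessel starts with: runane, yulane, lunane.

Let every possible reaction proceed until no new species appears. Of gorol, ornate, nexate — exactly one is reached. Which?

ornate

lunane and runane present → xanide forms (R4).
xanide and yulane present → pyrane forms (R3).
pyrane present → ornate forms (R6).
nexate would need gorol (R7), but gorol never forms. gorol would need keline, lunane, and runane (R5), but keline never forms.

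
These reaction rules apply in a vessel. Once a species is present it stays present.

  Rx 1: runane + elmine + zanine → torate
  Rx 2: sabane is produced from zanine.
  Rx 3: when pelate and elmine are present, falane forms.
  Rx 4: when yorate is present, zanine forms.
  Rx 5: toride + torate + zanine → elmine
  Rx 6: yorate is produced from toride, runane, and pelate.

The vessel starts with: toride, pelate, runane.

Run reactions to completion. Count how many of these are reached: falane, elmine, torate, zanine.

1

toride, runane, and pelate present → yorate forms (Rx 6).
yorate present → zanine forms (Rx 4).
falane would need pelate and elmine (Rx 3), but elmine never forms.
elmine would need toride, torate, and zanine (Rx 5), but torate never forms.
torate would need runane, elmine, and zanine (Rx 1), but elmine never forms.
zanine: reached.
Reached: zanine — 1 of the 4.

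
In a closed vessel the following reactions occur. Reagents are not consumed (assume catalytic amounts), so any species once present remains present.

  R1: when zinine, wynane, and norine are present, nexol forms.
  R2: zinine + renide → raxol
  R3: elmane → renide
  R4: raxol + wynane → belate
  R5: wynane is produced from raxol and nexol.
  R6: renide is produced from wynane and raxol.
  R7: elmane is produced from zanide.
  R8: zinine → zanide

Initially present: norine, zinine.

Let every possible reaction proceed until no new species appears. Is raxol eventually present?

zinine present → zanide forms (R8).
zanide present → elmane forms (R7).
elmane present → renide forms (R3).
zinine and renide present → raxol forms (R2).

Yes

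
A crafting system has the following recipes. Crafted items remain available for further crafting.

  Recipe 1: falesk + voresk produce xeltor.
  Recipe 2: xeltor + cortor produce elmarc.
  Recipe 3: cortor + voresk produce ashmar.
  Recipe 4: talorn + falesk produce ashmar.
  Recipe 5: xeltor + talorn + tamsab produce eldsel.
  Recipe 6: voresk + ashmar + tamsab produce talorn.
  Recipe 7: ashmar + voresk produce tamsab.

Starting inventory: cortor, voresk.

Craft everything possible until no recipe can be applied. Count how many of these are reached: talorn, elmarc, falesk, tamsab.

cortor + voresk → ashmar (Recipe 3).
Using Recipe 7, ashmar and voresk make tamsab.
Using Recipe 6, voresk, ashmar, and tamsab make talorn.
talorn: reached.
elmarc would need xeltor and cortor (Recipe 2), but xeltor is never obtained.
No rule produces falesk, and it is not given.
tamsab: reached.
Reached: talorn and tamsab — 2 of the 4.

2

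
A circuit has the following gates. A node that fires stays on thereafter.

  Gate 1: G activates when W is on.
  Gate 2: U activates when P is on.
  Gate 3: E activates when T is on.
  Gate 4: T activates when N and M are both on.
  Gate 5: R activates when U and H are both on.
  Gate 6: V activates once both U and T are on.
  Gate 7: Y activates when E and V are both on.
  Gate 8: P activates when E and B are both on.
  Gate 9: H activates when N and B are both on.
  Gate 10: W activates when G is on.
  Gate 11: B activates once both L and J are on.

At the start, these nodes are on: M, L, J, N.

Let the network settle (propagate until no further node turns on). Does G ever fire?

G would need W (Gate 1), but W never turns on.

No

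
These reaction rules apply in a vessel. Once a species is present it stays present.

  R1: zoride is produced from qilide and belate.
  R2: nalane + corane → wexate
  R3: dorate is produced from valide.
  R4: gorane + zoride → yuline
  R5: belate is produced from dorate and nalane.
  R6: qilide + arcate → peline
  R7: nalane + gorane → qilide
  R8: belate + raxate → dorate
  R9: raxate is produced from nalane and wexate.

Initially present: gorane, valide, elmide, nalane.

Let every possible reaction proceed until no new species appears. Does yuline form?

Yes

valide present → dorate forms (R3).
nalane and gorane present → qilide forms (R7).
dorate and nalane present → belate forms (R5).
qilide and belate present → zoride forms (R1).
gorane and zoride present → yuline forms (R4).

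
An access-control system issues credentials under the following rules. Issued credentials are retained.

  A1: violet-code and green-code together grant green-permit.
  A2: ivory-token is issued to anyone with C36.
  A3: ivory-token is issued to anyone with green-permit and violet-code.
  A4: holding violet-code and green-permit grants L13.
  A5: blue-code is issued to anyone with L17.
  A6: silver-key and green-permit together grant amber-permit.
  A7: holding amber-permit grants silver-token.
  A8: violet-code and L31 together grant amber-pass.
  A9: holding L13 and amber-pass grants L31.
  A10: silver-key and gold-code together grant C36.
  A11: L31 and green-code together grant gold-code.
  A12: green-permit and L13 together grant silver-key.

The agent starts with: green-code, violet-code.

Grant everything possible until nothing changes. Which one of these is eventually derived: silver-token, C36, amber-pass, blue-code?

silver-token

Holding violet-code and green-code grants green-permit (A1).
Holding violet-code and green-permit grants L13 (A4).
Holding green-permit and L13 grants silver-key (A12).
Holding silver-key and green-permit grants amber-permit (A6).
Holding amber-permit grants silver-token (A7).
amber-pass would need violet-code and L31 (A8), but L31 is never granted. blue-code would need L17 (A5), but L17 is never granted. C36 would need silver-key and gold-code (A10), but gold-code is never granted.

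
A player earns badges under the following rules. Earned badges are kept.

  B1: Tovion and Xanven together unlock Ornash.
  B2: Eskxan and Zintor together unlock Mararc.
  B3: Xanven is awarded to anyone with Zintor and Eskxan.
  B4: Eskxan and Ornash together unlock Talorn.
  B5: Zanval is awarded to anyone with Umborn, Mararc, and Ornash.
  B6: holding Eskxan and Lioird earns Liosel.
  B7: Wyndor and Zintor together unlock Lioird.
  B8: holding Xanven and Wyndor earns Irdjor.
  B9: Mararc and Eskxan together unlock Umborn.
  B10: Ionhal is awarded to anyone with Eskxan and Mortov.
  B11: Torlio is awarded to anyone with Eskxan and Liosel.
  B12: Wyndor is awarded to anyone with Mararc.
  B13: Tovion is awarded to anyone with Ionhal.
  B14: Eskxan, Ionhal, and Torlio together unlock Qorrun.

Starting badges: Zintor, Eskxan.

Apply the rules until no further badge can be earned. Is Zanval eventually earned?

No

Zanval would need Umborn, Mararc, and Ornash (B5), but Ornash is never earned.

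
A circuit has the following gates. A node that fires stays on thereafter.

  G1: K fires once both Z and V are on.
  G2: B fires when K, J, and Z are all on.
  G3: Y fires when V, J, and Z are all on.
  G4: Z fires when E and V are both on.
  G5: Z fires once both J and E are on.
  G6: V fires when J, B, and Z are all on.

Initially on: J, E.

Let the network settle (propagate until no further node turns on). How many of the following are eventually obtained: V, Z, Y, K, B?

1

G5: J and E on → Z on.
V would need J, B, and Z (G6), but B never turns on.
Z: reached.
Y would need V, J, and Z (G3), but V never turns on.
K would need Z and V (G1), but V never turns on.
B would need K, J, and Z (G2), but K never turns on.
Reached: Z — 1 of the 5.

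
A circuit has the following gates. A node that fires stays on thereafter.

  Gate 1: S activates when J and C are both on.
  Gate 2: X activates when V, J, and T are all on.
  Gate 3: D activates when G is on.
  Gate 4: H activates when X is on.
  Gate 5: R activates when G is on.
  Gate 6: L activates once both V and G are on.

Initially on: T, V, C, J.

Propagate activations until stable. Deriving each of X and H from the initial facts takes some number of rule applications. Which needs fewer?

X

X: Gate 2: V, J, and T on → X on. [1 rule application]
H: V, J, and T are on, so X activates (Gate 2). Gate 4: X on → H on. [2 rule applications]
X needs fewer.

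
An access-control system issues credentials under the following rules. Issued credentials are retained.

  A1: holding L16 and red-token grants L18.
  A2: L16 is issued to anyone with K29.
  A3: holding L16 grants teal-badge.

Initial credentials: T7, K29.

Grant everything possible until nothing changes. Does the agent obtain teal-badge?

Holding K29 grants L16 (A2).
Holding L16 grants teal-badge (A3).

Yes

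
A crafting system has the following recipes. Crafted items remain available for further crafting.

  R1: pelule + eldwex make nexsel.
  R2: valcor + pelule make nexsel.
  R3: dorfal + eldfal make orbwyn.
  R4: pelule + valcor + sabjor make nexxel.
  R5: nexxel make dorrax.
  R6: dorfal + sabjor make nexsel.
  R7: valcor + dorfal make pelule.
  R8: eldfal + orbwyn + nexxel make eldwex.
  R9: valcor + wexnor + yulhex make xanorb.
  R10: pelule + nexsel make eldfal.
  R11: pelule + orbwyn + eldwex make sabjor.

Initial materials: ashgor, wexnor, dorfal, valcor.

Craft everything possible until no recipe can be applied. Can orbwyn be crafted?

valcor + dorfal → pelule (R7).
Using R2, valcor and pelule make nexsel.
Using R10, pelule and nexsel make eldfal.
Using R3, dorfal and eldfal make orbwyn.

Yes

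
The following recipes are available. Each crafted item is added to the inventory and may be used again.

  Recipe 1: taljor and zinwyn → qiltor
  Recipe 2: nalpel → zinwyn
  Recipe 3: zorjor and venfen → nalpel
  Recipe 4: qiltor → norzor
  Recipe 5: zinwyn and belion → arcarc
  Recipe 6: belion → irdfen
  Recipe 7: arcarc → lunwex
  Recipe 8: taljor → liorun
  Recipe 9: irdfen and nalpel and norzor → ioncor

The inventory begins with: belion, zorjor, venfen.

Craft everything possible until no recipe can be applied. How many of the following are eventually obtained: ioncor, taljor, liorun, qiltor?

0

ioncor would need irdfen, nalpel, and norzor (Recipe 9), but norzor is never obtained.
No rule produces taljor, and it is not given.
liorun would need taljor (Recipe 8), but taljor is never obtained.
qiltor would need taljor and zinwyn (Recipe 1), but taljor is never obtained.
None of the 4 are reached.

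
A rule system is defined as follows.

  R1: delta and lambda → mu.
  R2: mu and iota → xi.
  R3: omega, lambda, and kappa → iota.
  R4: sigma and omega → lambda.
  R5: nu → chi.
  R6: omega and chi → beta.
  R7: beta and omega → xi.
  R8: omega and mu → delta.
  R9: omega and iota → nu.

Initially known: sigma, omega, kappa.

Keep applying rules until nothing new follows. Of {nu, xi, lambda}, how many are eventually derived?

3

From sigma and omega, R4 gives lambda.
omega, lambda, and kappa hold, so iota follows (R3).
omega and iota hold, so nu follows (R9).
nu holds, so chi follows (R5).
From omega and chi, R6 gives beta.
beta and omega hold, so xi follows (R7).
nu: reached.
xi: reached.
lambda: reached.
All 3 are reached.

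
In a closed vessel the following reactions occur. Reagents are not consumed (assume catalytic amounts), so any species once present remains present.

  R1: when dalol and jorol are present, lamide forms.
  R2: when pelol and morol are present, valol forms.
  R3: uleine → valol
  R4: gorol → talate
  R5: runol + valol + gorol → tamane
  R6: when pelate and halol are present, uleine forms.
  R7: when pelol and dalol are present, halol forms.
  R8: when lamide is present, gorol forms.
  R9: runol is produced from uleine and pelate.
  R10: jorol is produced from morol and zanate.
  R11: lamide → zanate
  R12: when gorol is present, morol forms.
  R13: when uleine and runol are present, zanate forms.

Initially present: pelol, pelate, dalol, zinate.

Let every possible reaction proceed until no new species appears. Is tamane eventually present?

tamane would need runol, valol, and gorol (R5), but gorol never forms.

No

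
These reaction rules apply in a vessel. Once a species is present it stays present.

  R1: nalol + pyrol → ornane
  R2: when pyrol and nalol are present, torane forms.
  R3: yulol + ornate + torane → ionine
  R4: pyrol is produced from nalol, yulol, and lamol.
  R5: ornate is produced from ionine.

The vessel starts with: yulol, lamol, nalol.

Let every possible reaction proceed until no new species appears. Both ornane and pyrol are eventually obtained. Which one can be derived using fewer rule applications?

pyrol: nalol, yulol, and lamol present → pyrol forms (R4). [1 rule application]
ornane: nalol, yulol, and lamol present → pyrol forms (R4). nalol and pyrol present → ornane forms (R1). [2 rule applications]
pyrol needs fewer.

pyrol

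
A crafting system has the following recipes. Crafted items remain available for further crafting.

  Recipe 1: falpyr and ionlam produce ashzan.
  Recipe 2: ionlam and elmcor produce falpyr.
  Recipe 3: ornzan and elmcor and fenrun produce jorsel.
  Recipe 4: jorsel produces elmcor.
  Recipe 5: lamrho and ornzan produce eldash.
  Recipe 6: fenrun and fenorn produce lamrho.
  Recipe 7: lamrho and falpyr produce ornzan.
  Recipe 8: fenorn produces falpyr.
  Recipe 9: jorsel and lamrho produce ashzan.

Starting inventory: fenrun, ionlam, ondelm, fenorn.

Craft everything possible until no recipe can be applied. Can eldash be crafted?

Using Recipe 6, fenrun and fenorn make lamrho.
Using Recipe 8, fenorn makes falpyr.
lamrho and falpyr → ornzan (Recipe 7).
Using Recipe 5, lamrho and ornzan make eldash.

Yes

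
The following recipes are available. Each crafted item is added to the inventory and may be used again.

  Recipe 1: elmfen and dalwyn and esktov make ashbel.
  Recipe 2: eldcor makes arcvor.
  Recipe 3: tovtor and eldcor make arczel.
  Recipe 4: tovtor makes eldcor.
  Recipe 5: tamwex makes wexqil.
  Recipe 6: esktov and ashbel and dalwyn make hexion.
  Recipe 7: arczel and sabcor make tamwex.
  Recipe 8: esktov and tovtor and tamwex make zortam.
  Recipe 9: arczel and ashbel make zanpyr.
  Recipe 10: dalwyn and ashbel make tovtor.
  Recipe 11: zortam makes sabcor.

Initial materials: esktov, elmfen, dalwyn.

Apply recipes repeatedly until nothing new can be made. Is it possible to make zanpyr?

Yes

elmfen and dalwyn and esktov → ashbel (Recipe 1).
Using Recipe 10, dalwyn and ashbel make tovtor.
Using Recipe 4, tovtor makes eldcor.
tovtor and eldcor → arczel (Recipe 3).
Using Recipe 9, arczel and ashbel make zanpyr.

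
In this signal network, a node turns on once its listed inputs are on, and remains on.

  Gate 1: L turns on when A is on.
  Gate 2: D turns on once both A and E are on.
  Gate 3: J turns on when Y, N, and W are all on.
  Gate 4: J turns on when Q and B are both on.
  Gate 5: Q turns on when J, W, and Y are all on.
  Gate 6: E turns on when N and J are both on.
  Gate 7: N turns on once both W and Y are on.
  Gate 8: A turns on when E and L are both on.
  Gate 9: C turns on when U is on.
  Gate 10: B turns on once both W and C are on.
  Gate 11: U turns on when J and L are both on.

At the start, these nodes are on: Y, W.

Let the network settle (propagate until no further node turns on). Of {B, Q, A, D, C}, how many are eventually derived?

1

W and Y are on, so N turns on (Gate 7).
Y, N, and W are on, so J turns on (Gate 3).
J, W, and Y are on, so Q turns on (Gate 5).
B would need W and C (Gate 10), but C never turns on.
Q: reached.
A would need E and L (Gate 8), but L never turns on.
D would need A and E (Gate 2), but A never turns on.
C would need U (Gate 9), but U never turns on.
Reached: Q — 1 of the 5.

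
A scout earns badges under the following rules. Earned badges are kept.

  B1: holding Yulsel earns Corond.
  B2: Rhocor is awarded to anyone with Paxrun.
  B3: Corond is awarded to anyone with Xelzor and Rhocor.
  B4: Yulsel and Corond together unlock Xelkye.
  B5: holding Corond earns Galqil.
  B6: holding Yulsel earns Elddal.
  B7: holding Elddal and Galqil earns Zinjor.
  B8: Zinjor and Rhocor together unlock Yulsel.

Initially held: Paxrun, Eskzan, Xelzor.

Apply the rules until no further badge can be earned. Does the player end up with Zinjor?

Zinjor would need Elddal and Galqil (B7), but Elddal is never earned.

No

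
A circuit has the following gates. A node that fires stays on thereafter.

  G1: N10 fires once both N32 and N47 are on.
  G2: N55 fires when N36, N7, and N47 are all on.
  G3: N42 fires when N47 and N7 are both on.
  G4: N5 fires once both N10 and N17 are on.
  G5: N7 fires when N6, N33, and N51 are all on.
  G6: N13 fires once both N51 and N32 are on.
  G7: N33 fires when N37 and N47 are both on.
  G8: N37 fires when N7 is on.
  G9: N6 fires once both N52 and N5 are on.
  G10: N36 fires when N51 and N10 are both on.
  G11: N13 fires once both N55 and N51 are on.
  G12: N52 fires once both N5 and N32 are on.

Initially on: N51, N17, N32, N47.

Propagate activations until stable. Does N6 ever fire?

G1: N32 and N47 on → N10 on.
G4: N10 and N17 on → N5 on.
N5 and N32 are on, so N52 fires (G12).
N52 and N5 are on, so N6 fires (G9).

Yes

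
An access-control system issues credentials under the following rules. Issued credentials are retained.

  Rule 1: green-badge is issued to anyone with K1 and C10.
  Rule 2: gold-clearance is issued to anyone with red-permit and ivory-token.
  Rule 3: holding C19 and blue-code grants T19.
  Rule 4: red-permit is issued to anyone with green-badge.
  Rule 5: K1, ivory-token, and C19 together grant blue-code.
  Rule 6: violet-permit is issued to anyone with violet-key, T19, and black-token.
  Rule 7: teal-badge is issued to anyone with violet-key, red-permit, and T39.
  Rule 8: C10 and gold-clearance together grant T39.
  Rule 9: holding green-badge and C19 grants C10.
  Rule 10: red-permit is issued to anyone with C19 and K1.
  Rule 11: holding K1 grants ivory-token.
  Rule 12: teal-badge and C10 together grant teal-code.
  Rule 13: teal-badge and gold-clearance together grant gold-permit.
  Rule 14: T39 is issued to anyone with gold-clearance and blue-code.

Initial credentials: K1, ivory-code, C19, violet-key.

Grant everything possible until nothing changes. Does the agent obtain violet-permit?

violet-permit would need violet-key, T19, and black-token (Rule 6), but black-token is never granted.

No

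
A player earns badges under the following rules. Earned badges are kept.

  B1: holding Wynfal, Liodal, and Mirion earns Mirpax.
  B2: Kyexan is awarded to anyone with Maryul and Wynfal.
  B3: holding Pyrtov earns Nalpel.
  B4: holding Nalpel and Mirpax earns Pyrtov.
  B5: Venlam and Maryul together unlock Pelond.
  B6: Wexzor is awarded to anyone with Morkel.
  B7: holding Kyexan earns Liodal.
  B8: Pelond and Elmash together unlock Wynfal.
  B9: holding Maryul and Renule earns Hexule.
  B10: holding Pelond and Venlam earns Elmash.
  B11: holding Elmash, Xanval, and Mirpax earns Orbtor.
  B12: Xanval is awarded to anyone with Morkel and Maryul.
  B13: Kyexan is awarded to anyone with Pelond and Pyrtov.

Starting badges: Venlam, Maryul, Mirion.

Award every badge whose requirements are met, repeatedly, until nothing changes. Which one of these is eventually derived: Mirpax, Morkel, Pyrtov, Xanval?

Mirpax

With Venlam and Maryul, Pelond is earned (B5).
With Pelond and Venlam, Elmash is earned (B10).
With Pelond and Elmash, Wynfal is earned (B8).
With Maryul and Wynfal, Kyexan is earned (B2).
With Kyexan, Liodal is earned (B7).
With Wynfal, Liodal, and Mirion, Mirpax is earned (B1).
Xanval would need Morkel and Maryul (B12), but Morkel is never earned. Pyrtov would need Nalpel and Mirpax (B4), but Nalpel is never earned. No rule produces Morkel, and it is not given.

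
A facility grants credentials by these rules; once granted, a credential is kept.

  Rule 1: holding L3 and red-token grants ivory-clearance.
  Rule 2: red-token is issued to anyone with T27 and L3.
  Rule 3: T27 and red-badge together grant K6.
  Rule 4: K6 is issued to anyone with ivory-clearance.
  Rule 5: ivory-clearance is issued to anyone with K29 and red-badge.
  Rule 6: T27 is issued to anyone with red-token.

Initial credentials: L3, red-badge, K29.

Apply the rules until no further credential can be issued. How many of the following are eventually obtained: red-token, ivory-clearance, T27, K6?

2

Holding K29 and red-badge grants ivory-clearance (Rule 5).
Holding ivory-clearance grants K6 (Rule 4).
red-token would need T27 and L3 (Rule 2), but T27 is never granted.
ivory-clearance: reached.
T27 would need red-token (Rule 6), but red-token is never granted.
K6: reached.
Reached: ivory-clearance and K6 — 2 of the 4.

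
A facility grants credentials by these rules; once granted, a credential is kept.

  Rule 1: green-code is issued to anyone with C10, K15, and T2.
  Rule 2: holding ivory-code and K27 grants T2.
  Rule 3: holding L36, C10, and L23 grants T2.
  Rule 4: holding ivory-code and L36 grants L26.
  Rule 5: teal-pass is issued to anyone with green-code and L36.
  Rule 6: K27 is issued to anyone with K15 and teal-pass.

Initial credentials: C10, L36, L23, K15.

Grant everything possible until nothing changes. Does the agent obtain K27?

Yes

Holding L36, C10, and L23 grants T2 (Rule 3).
Holding C10, K15, and T2 grants green-code (Rule 1).
Holding green-code and L36 grants teal-pass (Rule 5).
Holding K15 and teal-pass grants K27 (Rule 6).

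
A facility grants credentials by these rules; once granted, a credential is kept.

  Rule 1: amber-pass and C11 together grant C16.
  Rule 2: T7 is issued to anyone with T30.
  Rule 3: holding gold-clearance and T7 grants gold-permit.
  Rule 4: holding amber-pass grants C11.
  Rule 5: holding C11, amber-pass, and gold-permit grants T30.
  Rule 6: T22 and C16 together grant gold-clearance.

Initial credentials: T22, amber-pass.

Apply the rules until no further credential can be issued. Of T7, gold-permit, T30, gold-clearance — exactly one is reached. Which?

gold-clearance

Holding amber-pass grants C11 (Rule 4).
Holding amber-pass and C11 grants C16 (Rule 1).
Holding T22 and C16 grants gold-clearance (Rule 6).
T30 would need C11, amber-pass, and gold-permit (Rule 5), but gold-permit is never granted. gold-permit would need gold-clearance and T7 (Rule 3), but T7 is never granted. T7 would need T30 (Rule 2), but T30 is never granted.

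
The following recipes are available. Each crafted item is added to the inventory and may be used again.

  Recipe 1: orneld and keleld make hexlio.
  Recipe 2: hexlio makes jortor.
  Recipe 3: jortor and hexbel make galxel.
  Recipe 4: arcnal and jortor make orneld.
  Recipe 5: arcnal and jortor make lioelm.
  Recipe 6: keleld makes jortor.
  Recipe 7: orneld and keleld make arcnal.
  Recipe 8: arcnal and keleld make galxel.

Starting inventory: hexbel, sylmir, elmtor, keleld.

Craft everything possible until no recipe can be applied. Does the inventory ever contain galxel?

keleld → jortor (Recipe 6).
jortor and hexbel → galxel (Recipe 3).

Yes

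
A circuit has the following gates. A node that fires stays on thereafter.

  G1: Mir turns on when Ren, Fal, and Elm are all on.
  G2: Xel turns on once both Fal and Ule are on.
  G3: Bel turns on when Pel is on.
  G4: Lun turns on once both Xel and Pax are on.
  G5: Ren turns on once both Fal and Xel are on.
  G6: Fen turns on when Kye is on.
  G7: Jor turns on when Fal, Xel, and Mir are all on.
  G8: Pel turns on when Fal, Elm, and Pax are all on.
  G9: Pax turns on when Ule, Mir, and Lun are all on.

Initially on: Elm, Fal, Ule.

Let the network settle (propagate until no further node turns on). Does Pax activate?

Pax would need Ule, Mir, and Lun (G9), but Lun never turns on.

No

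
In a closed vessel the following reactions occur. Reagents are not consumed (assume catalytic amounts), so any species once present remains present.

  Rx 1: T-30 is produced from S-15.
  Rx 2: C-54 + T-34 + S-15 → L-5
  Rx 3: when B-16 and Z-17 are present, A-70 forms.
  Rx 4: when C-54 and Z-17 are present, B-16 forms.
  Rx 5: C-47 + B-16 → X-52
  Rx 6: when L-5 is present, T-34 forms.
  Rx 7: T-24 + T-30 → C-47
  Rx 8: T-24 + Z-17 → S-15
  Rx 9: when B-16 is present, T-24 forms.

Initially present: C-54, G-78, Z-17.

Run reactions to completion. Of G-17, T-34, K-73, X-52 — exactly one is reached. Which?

X-52

C-54 and Z-17 present → B-16 forms (Rx 4).
B-16 present → T-24 forms (Rx 9).
T-24 and Z-17 present → S-15 forms (Rx 8).
S-15 present → T-30 forms (Rx 1).
T-24 and T-30 present → C-47 forms (Rx 7).
C-47 and B-16 present → X-52 forms (Rx 5).
No rule produces G-17, and it is not given. No rule produces K-73, and it is not given. T-34 would need L-5 (Rx 6), but L-5 never forms.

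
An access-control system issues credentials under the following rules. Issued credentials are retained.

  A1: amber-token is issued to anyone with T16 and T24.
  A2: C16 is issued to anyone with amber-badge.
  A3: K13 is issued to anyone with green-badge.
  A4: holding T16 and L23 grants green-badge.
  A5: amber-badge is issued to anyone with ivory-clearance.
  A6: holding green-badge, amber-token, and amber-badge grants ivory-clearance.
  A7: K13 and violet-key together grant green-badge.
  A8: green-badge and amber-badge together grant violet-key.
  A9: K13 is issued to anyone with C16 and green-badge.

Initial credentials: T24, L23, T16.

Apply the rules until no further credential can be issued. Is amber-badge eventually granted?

No

amber-badge would need ivory-clearance (A5), but ivory-clearance is never granted.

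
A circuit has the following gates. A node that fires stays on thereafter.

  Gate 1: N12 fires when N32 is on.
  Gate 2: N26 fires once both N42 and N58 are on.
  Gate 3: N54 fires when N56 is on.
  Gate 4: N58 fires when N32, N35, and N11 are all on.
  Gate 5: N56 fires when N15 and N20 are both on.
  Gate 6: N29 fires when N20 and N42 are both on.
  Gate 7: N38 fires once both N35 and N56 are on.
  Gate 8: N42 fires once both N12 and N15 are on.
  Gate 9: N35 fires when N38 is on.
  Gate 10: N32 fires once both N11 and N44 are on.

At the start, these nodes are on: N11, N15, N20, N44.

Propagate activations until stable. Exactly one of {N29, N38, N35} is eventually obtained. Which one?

N29

Gate 10: N11 and N44 on → N32 on.
N32 is on, so N12 fires (Gate 1).
Gate 8: N12 and N15 on → N42 on.
Gate 6: N20 and N42 on → N29 on.
N38 would need N35 and N56 (Gate 7), but N35 never turns on. N35 would need N38 (Gate 9), but N38 never turns on.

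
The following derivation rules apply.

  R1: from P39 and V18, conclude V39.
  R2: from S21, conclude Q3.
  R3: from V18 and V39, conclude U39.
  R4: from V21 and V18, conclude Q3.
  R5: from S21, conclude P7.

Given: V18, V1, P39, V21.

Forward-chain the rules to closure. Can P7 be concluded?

P7 would need S21 (R5), but S21 is never established.

No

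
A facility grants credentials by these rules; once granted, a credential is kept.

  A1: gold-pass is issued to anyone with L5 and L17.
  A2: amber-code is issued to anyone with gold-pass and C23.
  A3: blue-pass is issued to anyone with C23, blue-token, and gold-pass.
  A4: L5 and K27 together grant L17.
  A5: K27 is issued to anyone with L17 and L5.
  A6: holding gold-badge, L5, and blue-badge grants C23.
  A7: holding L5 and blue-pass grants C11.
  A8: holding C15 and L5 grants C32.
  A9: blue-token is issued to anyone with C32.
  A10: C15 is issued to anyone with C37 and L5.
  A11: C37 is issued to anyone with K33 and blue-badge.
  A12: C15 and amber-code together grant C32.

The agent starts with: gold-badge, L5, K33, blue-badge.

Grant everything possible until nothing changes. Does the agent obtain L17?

No

L17 would need L5 and K27 (A4), but K27 is never granted.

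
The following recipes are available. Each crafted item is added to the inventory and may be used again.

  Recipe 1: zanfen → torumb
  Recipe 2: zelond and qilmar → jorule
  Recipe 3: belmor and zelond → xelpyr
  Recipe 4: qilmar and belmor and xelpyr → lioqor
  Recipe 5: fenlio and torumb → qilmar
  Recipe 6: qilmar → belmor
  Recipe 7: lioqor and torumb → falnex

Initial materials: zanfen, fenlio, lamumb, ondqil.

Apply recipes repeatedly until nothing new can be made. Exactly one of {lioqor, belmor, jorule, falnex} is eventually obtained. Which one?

belmor

zanfen → torumb (Recipe 1).
Using Recipe 5, fenlio and torumb make qilmar.
qilmar → belmor (Recipe 6).
jorule would need zelond and qilmar (Recipe 2), but zelond is never obtained. falnex would need lioqor and torumb (Recipe 7), but lioqor is never obtained. lioqor would need qilmar, belmor, and xelpyr (Recipe 4), but xelpyr is never obtained.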